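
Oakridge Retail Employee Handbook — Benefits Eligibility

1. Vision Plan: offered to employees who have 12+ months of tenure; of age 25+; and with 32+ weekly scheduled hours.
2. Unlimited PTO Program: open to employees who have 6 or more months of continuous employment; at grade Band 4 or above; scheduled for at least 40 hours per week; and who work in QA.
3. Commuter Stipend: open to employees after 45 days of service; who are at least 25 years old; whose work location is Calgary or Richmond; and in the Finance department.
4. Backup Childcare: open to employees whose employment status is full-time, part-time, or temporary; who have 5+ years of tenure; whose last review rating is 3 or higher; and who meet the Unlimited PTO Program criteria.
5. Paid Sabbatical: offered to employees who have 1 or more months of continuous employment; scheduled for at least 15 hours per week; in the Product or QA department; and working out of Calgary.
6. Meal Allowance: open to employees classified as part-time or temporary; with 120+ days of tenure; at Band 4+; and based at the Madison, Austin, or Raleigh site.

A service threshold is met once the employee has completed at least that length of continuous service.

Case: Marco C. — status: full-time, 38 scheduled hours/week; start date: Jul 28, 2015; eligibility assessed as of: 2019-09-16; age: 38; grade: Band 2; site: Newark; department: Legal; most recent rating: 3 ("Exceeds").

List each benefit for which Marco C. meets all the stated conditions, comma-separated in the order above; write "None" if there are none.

Service from Jul 28, 2015 to 2019-09-16: 1511 days.
Vision Plan — service 1511 days ≥ 12 months (≈360 days) ✓; age 38 ≥ 25 ✓; 38 hrs/wk ≥ 32 ✓ → eligible.
Unlimited PTO Program — service 1511 days ≥ 6 months (≈180 days) ✓; grade Band 2 < Band 4 ✗ → not eligible.
Commuter Stipend — service 1511 days ≥ 45 days ✓; age 38 ≥ 25 ✓; site Newark ✗ (not Calgary or Richmond) → not eligible.
Backup Childcare — status full-time ✓; service 1511 days < 5 years (≈1825 days) ✗ → not eligible.
Paid Sabbatical — service 1511 days ≥ 1 month (≈30 days) ✓; 38 hrs/wk ≥ 15 ✓; dept Legal ✗ → not eligible.
Meal Allowance — status full-time ✗ (requires part-time or temporary) → not eligible.

Vision Plan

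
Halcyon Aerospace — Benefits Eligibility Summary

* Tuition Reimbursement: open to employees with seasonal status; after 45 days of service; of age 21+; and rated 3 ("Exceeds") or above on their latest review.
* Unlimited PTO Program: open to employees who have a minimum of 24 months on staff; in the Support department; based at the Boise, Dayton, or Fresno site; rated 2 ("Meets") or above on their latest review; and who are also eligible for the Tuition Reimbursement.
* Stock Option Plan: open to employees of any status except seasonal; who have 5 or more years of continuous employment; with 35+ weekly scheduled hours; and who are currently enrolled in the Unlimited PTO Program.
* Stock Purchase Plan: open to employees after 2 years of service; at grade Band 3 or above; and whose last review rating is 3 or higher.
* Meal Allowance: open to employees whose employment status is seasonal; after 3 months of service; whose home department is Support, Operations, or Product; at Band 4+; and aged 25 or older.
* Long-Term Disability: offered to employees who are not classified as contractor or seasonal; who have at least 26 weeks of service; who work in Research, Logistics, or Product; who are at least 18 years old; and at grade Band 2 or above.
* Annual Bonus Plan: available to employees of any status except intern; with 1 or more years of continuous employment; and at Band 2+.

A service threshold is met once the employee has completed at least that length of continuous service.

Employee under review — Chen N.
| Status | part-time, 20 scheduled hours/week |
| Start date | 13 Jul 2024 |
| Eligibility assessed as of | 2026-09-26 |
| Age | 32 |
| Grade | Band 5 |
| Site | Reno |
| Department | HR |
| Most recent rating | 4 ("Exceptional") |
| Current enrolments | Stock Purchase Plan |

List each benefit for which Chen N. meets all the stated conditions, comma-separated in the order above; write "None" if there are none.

Service from 13 Jul 2024 to 2026-09-26: 805 days.
Tuition Reimbursement — status part-time ✗ (requires seasonal) → not eligible.
Unlimited PTO Program — service 805 days ≥ 24 months (≈720 days) ✓; dept HR ✗ → not eligible.
Stock Option Plan — status part-time ✓ (not excluded); service 805 days < 5 years (≈1825 days) ✗ → not eligible.
Stock Purchase Plan — service 805 days ≥ 2 years (≈730 days) ✓; grade Band 5 ≥ Band 3 ✓; rating 4 ≥ 3 ✓ → eligible.
Meal Allowance — status part-time ✗ (requires seasonal) → not eligible.
Long-Term Disability — status part-time ✓ (not excluded); service 805 days ≥ 26 weeks (≈182 days) ✓; dept HR ✗ → not eligible.
Annual Bonus Plan — status part-time ✓ (not excluded); service 805 days ≥ 1 year (≈365 days) ✓; grade Band 5 ≥ Band 2 ✓ → eligible.

Stock Purchase Plan, Annual Bonus Plan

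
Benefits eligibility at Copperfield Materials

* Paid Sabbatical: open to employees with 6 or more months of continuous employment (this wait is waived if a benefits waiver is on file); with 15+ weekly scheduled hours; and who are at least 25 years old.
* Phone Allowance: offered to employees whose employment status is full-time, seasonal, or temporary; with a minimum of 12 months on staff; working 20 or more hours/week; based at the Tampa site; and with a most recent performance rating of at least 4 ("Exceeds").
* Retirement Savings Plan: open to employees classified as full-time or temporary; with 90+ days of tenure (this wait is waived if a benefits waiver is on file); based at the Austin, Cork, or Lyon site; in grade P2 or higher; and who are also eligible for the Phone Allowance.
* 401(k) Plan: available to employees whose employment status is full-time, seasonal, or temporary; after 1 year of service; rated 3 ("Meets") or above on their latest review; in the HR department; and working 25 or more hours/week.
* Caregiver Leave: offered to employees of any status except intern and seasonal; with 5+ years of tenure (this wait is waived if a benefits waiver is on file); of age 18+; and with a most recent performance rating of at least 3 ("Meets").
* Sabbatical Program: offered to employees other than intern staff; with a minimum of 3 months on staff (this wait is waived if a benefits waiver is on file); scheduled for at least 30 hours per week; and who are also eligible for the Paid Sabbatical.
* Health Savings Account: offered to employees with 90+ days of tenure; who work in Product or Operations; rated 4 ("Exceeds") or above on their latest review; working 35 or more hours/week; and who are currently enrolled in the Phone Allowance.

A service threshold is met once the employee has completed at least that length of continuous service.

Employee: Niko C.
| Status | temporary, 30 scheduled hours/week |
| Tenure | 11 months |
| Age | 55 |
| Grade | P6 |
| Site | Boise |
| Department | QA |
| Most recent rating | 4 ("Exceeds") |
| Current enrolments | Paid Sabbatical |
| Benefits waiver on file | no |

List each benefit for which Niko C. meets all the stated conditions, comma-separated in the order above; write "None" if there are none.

Paid Sabbatical, Sabbatical Program

Paid Sabbatical — no waiver, service 11 months ≥ 6 months ✓; 30 hrs/wk ≥ 15 ✓; age 55 ≥ 25 ✓ → eligible.
Phone Allowance — status temporary ✓; service 11 months < 12 months ✗ → not eligible.
Retirement Savings Plan — status temporary ✓; no waiver, service 11 months ≥ 90 days ✓; site Boise ✗ (not Austin, Cork, or Lyon) → not eligible.
401(k) Plan — status temporary ✓; service 11 months < 1 year (≈365 days) ✗ → not eligible.
Caregiver Leave — status temporary ✓ (not excluded); no waiver, service 11 months < 5 years (≈1825 days) ✗ → not eligible.
Sabbatical Program — status temporary ✓ (not excluded); no waiver, service 11 months ≥ 3 months ✓; 30 hrs/wk ≥ 30 ✓; eligible for Paid Sabbatical ✓ → eligible.
Health Savings Account — service 11 months ≥ 90 days ✓; dept QA ✗ → not eligible.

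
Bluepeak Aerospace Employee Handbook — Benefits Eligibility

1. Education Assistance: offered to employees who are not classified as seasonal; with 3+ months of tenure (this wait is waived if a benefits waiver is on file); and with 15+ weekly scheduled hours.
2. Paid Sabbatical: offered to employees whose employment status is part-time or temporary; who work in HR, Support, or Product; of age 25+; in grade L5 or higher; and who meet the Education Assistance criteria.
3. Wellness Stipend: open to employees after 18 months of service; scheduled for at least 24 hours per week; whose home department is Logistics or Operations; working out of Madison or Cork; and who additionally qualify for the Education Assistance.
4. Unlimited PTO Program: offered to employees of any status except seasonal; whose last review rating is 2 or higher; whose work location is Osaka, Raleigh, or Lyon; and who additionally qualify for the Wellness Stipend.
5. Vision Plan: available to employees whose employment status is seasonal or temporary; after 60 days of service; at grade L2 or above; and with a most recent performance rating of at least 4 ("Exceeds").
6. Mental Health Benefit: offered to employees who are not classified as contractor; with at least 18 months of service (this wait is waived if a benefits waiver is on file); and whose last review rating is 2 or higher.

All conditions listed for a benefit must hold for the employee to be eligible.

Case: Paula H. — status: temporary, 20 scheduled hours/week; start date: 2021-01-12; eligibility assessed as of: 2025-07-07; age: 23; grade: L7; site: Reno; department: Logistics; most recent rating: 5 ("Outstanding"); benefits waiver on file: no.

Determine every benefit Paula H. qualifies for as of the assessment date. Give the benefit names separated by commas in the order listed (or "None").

Education Assistance, Vision Plan, Mental Health Benefit

Service from 2021-01-12 to 2025-07-07: 1637 days.
Education Assistance — status temporary ✓ (not excluded); no waiver, service 1637 days ≥ 3 months (≈90 days) ✓; 20 hrs/wk ≥ 15 ✓ → eligible.
Paid Sabbatical — status temporary ✓; dept Logistics ✗ → not eligible.
Wellness Stipend — service 1637 days ≥ 18 months (≈540 days) ✓; 20 hrs/wk < 24 ✗ → not eligible.
Unlimited PTO Program — status temporary ✓ (not excluded); rating 5 ≥ 2 ✓; site Reno ✗ (not Osaka, Raleigh, or Lyon) → not eligible.
Vision Plan — status temporary ✓; service 1637 days ≥ 60 days ✓; grade L7 ≥ L2 ✓; rating 5 ≥ 4 ✓ → eligible.
Mental Health Benefit — status temporary ✓ (not excluded); no waiver, service 1637 days ≥ 18 months (≈540 days) ✓; rating 5 ≥ 2 ✓ → eligible.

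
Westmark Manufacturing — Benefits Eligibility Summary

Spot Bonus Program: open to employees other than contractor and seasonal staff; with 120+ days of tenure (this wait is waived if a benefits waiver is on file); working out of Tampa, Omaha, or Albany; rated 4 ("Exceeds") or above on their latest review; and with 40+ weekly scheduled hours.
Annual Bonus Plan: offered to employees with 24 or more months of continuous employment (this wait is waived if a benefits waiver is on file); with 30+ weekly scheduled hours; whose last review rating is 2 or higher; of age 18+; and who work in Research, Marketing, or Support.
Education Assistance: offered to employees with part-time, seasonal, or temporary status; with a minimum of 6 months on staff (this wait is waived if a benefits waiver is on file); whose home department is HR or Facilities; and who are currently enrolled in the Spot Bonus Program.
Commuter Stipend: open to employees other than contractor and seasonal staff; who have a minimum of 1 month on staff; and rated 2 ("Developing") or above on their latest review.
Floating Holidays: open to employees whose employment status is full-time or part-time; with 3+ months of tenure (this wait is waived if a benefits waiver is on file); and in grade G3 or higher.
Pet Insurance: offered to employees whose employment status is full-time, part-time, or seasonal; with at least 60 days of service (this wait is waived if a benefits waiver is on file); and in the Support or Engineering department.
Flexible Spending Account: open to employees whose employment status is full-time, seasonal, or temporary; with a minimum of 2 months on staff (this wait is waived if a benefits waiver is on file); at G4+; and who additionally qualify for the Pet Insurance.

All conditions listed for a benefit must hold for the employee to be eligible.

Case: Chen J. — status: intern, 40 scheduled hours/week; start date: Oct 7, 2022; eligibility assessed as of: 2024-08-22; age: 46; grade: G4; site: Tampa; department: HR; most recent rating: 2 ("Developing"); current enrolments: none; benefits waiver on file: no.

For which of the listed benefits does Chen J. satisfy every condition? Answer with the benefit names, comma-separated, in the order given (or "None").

Service from Oct 7, 2022 to 2024-08-22: 685 days.
Spot Bonus Program — status intern ✓ (not excluded); no waiver, service 685 days ≥ 120 days ✓; site Tampa ✓; rating 2 < 4 ✗ → not eligible.
Annual Bonus Plan — no waiver, service 685 days < 24 months (≈720 days) ✗ → not eligible.
Education Assistance — status intern ✗ (requires part-time, seasonal, or temporary) → not eligible.
Commuter Stipend — status intern ✓ (not excluded); service 685 days ≥ 1 month (≈30 days) ✓; rating 2 ≥ 2 ✓ → eligible.
Floating Holidays — status intern ✗ (requires full-time or part-time) → not eligible.
Pet Insurance — status intern ✗ (requires full-time, part-time, or seasonal) → not eligible.
Flexible Spending Account — status intern ✗ (requires full-time, seasonal, or temporary) → not eligible.

Commuter Stipend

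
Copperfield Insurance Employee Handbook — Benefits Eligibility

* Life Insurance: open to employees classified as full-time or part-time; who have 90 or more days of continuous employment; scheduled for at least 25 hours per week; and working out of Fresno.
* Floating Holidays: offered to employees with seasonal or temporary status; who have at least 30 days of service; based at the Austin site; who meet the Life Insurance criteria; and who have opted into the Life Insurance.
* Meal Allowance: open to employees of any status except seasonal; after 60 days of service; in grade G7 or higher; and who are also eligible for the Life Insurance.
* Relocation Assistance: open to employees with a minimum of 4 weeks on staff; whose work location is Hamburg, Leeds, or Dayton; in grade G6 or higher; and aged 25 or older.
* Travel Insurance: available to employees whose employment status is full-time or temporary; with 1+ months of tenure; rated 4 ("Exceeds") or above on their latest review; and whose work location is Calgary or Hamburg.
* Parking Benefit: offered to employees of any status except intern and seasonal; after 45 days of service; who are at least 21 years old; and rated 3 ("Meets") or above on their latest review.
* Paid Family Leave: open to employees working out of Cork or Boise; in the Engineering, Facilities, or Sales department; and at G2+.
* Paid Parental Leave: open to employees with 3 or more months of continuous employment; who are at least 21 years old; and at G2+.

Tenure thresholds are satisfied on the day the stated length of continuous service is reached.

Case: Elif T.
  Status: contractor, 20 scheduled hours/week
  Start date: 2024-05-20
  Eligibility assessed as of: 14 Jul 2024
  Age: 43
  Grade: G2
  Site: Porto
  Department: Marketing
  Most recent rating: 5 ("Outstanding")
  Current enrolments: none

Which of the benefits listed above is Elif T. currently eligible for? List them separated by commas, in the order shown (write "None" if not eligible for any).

Parking Benefit

Service from 2024-05-20 to 14 Jul 2024: 55 days.
Life Insurance — status contractor ✗ (requires full-time or part-time) → not eligible.
Floating Holidays — status contractor ✗ (requires seasonal or temporary) → not eligible.
Meal Allowance — status contractor ✓ (not excluded); service 55 days < 60 days ✗ → not eligible.
Relocation Assistance — service 55 days ≥ 4 weeks (≈28 days) ✓; site Porto ✗ (not Hamburg, Leeds, or Dayton) → not eligible.
Travel Insurance — status contractor ✗ (requires full-time or temporary) → not eligible.
Parking Benefit — status contractor ✓ (not excluded); service 55 days ≥ 45 days ✓; age 43 ≥ 21 ✓; rating 5 ≥ 3 ✓ → eligible.
Paid Family Leave — site Porto ✗ (not Cork or Boise) → not eligible.
Paid Parental Leave — service 55 days < 3 months (≈90 days) ✗ → not eligible.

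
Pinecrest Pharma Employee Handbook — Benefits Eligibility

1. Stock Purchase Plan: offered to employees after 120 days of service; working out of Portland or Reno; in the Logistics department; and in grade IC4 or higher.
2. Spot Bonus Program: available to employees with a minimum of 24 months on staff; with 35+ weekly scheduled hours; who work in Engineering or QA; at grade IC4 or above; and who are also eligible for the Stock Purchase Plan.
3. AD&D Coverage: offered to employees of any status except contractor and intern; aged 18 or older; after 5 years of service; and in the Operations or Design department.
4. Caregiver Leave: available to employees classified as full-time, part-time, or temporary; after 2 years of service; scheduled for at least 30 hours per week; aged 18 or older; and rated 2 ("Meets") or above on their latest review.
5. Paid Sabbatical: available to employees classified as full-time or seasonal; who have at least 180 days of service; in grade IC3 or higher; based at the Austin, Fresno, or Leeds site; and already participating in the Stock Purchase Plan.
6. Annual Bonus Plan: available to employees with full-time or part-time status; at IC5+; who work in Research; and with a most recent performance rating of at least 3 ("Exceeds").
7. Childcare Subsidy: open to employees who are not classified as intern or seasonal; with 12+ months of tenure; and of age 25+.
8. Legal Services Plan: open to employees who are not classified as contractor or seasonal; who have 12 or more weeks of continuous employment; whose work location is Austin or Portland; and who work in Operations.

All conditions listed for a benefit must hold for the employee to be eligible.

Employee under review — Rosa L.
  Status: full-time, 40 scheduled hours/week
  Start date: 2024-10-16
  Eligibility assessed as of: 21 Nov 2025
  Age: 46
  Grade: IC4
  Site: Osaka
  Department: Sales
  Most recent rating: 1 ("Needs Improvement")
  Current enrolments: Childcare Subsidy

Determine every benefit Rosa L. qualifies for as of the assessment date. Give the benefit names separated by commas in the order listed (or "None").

Service from 2024-10-16 to 21 Nov 2025: 401 days.
Stock Purchase Plan — service 401 days ≥ 120 days ✓; site Osaka ✗ (not Portland or Reno) → not eligible.
Spot Bonus Program — service 401 days < 24 months (≈720 days) ✗ → not eligible.
AD&D Coverage — status full-time ✓ (not excluded); age 46 ≥ 18 ✓; service 401 days < 5 years (≈1825 days) ✗ → not eligible.
Caregiver Leave — status full-time ✓; service 401 days < 2 years (≈730 days) ✗ → not eligible.
Paid Sabbatical — status full-time ✓; service 401 days ≥ 180 days ✓; grade IC4 ≥ IC3 ✓; site Osaka ✗ (not Austin, Fresno, or Leeds) → not eligible.
Annual Bonus Plan — status full-time ✓; grade IC4 < IC5 ✗ → not eligible.
Childcare Subsidy — status full-time ✓ (not excluded); service 401 days ≥ 12 months (≈360 days) ✓; age 46 ≥ 25 ✓ → eligible.
Legal Services Plan — status full-time ✓ (not excluded); service 401 days ≥ 12 weeks (≈84 days) ✓; site Osaka ✗ (not Austin or Portland) → not eligible.

Childcare Subsidy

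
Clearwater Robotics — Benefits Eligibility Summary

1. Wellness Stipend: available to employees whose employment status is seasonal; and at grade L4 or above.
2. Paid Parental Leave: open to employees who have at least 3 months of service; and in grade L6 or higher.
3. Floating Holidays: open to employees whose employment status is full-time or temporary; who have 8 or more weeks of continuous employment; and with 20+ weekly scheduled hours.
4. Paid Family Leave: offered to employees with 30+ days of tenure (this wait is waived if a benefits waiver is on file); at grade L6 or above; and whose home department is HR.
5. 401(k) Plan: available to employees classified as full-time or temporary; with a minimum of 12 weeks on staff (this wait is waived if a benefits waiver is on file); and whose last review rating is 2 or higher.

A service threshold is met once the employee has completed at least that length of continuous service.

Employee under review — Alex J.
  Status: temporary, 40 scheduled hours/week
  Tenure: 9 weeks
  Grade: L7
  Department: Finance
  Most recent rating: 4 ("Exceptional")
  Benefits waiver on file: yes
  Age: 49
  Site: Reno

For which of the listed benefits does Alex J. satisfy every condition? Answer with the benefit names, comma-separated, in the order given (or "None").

Wellness Stipend — status temporary ✗ (requires seasonal) → not eligible.
Paid Parental Leave — service 9 weeks < 3 months (≈90 days) ✗ → not eligible.
Floating Holidays — status temporary ✓; service 9 weeks ≥ 8 weeks ✓; 40 hrs/wk ≥ 20 ✓ → eligible.
Paid Family Leave — benefits waiver on file ✓; grade L7 ≥ L6 ✓; dept Finance ✗ → not eligible.
401(k) Plan — status temporary ✓; benefits waiver on file ✓; rating 4 ≥ 2 ✓ → eligible.

Floating Holidays, 401(k) Plan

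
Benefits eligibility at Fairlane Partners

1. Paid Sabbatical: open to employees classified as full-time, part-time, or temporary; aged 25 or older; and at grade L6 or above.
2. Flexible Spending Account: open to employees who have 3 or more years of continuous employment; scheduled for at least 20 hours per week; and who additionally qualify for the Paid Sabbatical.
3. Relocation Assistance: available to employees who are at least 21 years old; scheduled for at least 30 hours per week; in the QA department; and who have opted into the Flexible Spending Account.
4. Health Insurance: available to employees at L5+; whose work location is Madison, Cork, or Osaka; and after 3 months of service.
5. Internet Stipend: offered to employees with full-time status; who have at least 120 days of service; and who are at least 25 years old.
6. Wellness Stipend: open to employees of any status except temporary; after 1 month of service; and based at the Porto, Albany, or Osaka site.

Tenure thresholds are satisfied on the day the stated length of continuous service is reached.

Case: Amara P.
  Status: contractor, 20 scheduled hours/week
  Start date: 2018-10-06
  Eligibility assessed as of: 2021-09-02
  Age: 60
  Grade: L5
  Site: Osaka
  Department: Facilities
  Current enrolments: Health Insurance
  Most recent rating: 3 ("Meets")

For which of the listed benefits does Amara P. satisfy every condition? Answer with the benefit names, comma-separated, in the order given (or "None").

Service from 2018-10-06 to 2021-09-02: 1062 days.
Paid Sabbatical — status contractor ✗ (requires full-time, part-time, or temporary) → not eligible.
Flexible Spending Account — service 1062 days < 3 years (≈1095 days) ✗ → not eligible.
Relocation Assistance — age 60 ≥ 21 ✓; 20 hrs/wk < 30 ✗ → not eligible.
Health Insurance — grade L5 ≥ L5 ✓; site Osaka ✓; service 1062 days ≥ 3 months (≈90 days) ✓ → eligible.
Internet Stipend — status contractor ✗ (requires full-time) → not eligible.
Wellness Stipend — status contractor ✓ (not excluded); service 1062 days ≥ 1 month (≈30 days) ✓; site Osaka ✓ → eligible.

Health Insurance, Wellness Stipend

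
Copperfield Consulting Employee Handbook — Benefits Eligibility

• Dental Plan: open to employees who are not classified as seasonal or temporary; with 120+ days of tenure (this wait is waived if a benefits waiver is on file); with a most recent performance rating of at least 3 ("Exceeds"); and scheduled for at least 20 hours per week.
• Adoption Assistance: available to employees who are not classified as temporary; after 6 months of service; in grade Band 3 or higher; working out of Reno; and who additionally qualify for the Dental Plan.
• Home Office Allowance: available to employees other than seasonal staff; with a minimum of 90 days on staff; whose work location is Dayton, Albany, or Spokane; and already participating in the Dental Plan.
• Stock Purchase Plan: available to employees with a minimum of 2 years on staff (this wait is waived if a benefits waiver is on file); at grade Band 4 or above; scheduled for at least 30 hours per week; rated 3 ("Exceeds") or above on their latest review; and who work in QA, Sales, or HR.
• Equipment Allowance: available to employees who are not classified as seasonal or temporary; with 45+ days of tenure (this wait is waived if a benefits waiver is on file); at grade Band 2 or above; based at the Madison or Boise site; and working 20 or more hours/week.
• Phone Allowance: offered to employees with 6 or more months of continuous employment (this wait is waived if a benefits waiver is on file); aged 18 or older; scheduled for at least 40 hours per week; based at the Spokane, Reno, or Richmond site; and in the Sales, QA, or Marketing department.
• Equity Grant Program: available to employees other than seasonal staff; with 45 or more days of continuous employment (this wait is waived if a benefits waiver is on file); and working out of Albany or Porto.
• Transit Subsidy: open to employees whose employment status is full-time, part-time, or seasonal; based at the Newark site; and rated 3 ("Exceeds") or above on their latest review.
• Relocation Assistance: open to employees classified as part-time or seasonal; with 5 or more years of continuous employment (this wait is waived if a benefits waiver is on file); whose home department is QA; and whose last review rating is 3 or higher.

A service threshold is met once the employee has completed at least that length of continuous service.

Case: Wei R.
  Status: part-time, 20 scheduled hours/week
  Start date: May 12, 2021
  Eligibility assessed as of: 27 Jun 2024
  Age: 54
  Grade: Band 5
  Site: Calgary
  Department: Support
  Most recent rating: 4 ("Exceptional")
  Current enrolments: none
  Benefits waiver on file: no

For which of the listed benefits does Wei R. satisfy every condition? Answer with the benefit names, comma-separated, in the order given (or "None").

Service from May 12, 2021 to 27 Jun 2024: 1142 days.
Dental Plan — status part-time ✓ (not excluded); no waiver, service 1142 days ≥ 120 days ✓; rating 4 ≥ 3 ✓; 20 hrs/wk ≥ 20 ✓ → eligible.
Adoption Assistance — status part-time ✓ (not excluded); service 1142 days ≥ 6 months (≈180 days) ✓; grade Band 5 ≥ Band 3 ✓; site Calgary ✗ (not Reno) → not eligible.
Home Office Allowance — status part-time ✓ (not excluded); service 1142 days ≥ 90 days ✓; site Calgary ✗ (not Dayton, Albany, or Spokane) → not eligible.
Stock Purchase Plan — no waiver, service 1142 days ≥ 2 years (≈730 days) ✓; grade Band 5 ≥ Band 4 ✓; 20 hrs/wk < 30 ✗ → not eligible.
Equipment Allowance — status part-time ✓ (not excluded); no waiver, service 1142 days ≥ 45 days ✓; grade Band 5 ≥ Band 2 ✓; site Calgary ✗ (not Madison or Boise) → not eligible.
Phone Allowance — no waiver, service 1142 days ≥ 6 months (≈180 days) ✓; age 54 ≥ 18 ✓; 20 hrs/wk < 40 ✗ → not eligible.
Equity Grant Program — status part-time ✓ (not excluded); no waiver, service 1142 days ≥ 45 days ✓; site Calgary ✗ (not Albany or Porto) → not eligible.
Transit Subsidy — status part-time ✓; site Calgary ✗ (not Newark) → not eligible.
Relocation Assistance — status part-time ✓; no waiver, service 1142 days < 5 years (≈1825 days) ✗ → not eligible.

Dental Plan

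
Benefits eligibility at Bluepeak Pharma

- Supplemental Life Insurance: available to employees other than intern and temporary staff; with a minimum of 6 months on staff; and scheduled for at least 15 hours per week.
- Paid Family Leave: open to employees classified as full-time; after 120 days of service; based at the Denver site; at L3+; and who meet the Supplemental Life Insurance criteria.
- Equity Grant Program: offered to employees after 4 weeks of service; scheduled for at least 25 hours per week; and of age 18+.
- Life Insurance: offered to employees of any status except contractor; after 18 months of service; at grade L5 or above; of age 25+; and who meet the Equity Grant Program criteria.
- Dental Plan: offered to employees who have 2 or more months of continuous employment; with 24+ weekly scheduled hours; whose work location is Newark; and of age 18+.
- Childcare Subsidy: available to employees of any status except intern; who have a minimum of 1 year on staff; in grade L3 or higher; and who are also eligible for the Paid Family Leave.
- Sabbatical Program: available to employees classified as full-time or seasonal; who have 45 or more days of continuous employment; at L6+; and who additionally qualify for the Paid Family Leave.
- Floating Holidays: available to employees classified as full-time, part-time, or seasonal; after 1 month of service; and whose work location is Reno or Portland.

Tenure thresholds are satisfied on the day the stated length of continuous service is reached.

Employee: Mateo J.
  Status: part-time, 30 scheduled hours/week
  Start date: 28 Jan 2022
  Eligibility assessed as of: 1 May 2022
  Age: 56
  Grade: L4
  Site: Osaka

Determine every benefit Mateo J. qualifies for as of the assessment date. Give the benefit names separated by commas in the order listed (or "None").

Equity Grant Program

Service from 28 Jan 2022 to 1 May 2022: 93 days.
Supplemental Life Insurance — status part-time ✓ (not excluded); service 93 days < 6 months (≈180 days) ✗ → not eligible.
Paid Family Leave — status part-time ✗ (requires full-time) → not eligible.
Equity Grant Program — service 93 days ≥ 4 weeks (≈28 days) ✓; 30 hrs/wk ≥ 25 ✓; age 56 ≥ 18 ✓ → eligible.
Life Insurance — status part-time ✓ (not excluded); service 93 days < 18 months (≈540 days) ✗ → not eligible.
Dental Plan — service 93 days ≥ 2 months (≈60 days) ✓; 30 hrs/wk ≥ 24 ✓; site Osaka ✗ (not Newark) → not eligible.
Childcare Subsidy — status part-time ✓ (not excluded); service 93 days < 1 year (≈365 days) ✗ → not eligible.
Sabbatical Program — status part-time ✗ (requires full-time or seasonal) → not eligible.
Floating Holidays — status part-time ✓; service 93 days ≥ 1 month (≈30 days) ✓; site Osaka ✗ (not Reno or Portland) → not eligible.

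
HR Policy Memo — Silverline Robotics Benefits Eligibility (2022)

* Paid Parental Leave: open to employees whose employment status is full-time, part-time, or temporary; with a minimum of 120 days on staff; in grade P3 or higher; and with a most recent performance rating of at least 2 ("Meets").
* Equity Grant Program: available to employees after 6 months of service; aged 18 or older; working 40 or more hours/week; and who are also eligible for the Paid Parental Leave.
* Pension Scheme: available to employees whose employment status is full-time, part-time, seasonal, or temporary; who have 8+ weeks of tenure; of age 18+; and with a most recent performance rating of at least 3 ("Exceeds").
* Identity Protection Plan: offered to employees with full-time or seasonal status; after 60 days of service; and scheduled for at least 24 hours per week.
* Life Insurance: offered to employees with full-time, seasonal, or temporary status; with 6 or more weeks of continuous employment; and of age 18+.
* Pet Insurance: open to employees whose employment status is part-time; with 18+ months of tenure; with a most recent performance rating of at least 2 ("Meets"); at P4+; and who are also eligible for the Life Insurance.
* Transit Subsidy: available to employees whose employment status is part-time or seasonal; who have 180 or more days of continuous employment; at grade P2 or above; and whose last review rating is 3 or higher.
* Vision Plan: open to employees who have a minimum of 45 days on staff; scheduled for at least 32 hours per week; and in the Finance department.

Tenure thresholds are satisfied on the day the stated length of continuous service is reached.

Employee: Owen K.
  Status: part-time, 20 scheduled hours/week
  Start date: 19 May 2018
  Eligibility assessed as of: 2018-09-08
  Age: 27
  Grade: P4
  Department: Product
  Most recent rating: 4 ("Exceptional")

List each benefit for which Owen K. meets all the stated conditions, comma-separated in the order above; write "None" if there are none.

Service from 19 May 2018 to 2018-09-08: 112 days.
Paid Parental Leave — status part-time ✓; service 112 days < 120 days ✗ → not eligible.
Equity Grant Program — service 112 days < 6 months (≈180 days) ✗ → not eligible.
Pension Scheme — status part-time ✓; service 112 days ≥ 8 weeks (≈56 days) ✓; age 27 ≥ 18 ✓; rating 4 ≥ 3 ✓ → eligible.
Identity Protection Plan — status part-time ✗ (requires full-time or seasonal) → not eligible.
Life Insurance — status part-time ✗ (requires full-time, seasonal, or temporary) → not eligible.
Pet Insurance — status part-time ✓; service 112 days < 18 months (≈540 days) ✗ → not eligible.
Transit Subsidy — status part-time ✓; service 112 days < 180 days ✗ → not eligible.
Vision Plan — service 112 days ≥ 45 days ✓; 20 hrs/wk < 32 ✗ → not eligible.

Pension Scheme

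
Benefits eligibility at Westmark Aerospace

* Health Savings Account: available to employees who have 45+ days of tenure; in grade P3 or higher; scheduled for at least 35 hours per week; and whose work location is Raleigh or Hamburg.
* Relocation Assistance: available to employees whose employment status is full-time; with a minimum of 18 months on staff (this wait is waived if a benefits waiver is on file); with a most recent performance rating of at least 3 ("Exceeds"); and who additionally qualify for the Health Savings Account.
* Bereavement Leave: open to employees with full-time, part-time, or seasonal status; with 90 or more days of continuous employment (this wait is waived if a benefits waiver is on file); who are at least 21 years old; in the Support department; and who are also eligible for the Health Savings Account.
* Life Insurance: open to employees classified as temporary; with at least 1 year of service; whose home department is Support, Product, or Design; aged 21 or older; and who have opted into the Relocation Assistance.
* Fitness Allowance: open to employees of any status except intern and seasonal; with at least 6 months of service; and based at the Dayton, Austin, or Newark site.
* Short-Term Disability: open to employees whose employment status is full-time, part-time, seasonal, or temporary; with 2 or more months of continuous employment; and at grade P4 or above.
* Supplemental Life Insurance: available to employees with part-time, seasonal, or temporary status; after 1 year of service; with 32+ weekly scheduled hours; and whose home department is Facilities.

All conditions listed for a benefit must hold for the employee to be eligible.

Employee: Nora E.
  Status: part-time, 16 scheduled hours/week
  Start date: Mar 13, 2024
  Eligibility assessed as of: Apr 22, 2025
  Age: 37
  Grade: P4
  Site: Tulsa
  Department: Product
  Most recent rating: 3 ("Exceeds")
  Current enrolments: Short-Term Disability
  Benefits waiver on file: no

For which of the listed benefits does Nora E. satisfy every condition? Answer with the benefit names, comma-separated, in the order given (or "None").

Service from Mar 13, 2024 to Apr 22, 2025: 405 days.
Health Savings Account — service 405 days ≥ 45 days ✓; grade P4 ≥ P3 ✓; 16 hrs/wk < 35 ✗ → not eligible.
Relocation Assistance — status part-time ✗ (requires full-time) → not eligible.
Bereavement Leave — status part-time ✓; no waiver, service 405 days ≥ 90 days ✓; age 37 ≥ 21 ✓; dept Product ✗ → not eligible.
Life Insurance — status part-time ✗ (requires temporary) → not eligible.
Fitness Allowance — status part-time ✓ (not excluded); service 405 days ≥ 6 months (≈180 days) ✓; site Tulsa ✗ (not Dayton, Austin, or Newark) → not eligible.
Short-Term Disability — status part-time ✓; service 405 days ≥ 2 months (≈60 days) ✓; grade P4 ≥ P4 ✓ → eligible.
Supplemental Life Insurance — status part-time ✓; service 405 days ≥ 1 year (≈365 days) ✓; 16 hrs/wk < 32 ✗ → not eligible.

Short-Term Disability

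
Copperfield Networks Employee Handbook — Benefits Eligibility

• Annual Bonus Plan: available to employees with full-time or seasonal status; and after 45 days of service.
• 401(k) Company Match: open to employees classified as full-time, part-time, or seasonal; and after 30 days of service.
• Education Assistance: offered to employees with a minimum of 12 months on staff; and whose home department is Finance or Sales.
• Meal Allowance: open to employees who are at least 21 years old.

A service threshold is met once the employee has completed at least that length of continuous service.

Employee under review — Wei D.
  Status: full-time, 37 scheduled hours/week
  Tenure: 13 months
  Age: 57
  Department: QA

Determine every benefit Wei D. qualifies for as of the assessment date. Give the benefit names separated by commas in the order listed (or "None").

Annual Bonus Plan — status full-time ✓; service 13 months ≥ 45 days ✓ → eligible.
401(k) Company Match — status full-time ✓; service 13 months ≥ 30 days ✓ → eligible.
Education Assistance — service 13 months ≥ 12 months ✓; dept QA ✗ → not eligible.
Meal Allowance — age 57 ≥ 21 ✓ → eligible.

Annual Bonus Plan, 401(k) Company Match, Meal Allowance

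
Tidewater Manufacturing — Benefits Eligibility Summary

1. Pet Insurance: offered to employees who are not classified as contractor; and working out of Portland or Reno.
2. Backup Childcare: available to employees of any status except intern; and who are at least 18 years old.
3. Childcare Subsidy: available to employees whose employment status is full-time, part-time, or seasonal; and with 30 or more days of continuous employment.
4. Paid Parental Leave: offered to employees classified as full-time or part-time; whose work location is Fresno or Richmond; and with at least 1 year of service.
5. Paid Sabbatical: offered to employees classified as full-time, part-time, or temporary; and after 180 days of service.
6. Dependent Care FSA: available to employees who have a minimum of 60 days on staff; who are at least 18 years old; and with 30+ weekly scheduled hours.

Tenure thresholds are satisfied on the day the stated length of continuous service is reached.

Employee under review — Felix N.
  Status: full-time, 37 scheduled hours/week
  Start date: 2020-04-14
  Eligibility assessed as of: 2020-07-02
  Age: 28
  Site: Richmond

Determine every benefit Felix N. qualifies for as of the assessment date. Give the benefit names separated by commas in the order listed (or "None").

Service from 2020-04-14 to 2020-07-02: 79 days.
Pet Insurance — status full-time ✓ (not excluded); site Richmond ✗ (not Portland or Reno) → not eligible.
Backup Childcare — status full-time ✓ (not excluded); age 28 ≥ 18 ✓ → eligible.
Childcare Subsidy — status full-time ✓; service 79 days ≥ 30 days ✓ → eligible.
Paid Parental Leave — status full-time ✓; site Richmond ✓; service 79 days < 1 year (≈365 days) ✗ → not eligible.
Paid Sabbatical — status full-time ✓; service 79 days < 180 days ✗ → not eligible.
Dependent Care FSA — service 79 days ≥ 60 days ✓; age 28 ≥ 18 ✓; 37 hrs/wk ≥ 30 ✓ → eligible.

Backup Childcare, Childcare Subsidy, Dependent Care FSA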